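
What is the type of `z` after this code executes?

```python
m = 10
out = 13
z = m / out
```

int / int always returns float in Python 3 (10 / 13 = 0.769231)

float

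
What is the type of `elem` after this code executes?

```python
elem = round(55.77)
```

round() with no ndigits arg returns int

int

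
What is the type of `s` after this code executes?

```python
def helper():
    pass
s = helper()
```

A function with no return statement returns None

NoneType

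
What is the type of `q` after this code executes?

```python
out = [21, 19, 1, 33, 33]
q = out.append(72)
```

list.append() returns None (mutates in place)

NoneType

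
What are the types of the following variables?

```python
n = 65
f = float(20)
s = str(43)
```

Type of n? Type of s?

n is int; s is str

int, str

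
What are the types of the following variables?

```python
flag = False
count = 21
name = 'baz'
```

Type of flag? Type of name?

flag is bool; name is str

bool, str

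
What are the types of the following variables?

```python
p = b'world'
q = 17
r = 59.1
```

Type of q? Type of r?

q is int; r is float

int, float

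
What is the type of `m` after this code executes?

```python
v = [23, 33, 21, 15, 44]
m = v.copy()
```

list.copy() returns list

list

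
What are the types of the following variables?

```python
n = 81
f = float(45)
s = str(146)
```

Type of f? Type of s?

f is float; s is str

float, str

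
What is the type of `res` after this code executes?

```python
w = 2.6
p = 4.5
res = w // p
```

float // float returns float (floor division preserves float type)

float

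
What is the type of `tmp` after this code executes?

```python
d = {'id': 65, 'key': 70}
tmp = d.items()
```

dict.items() returns a dict_items view

dict_items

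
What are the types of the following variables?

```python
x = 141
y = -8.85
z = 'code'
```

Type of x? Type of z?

x is int; z is str

int, str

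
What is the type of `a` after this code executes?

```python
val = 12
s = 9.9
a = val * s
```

int * float returns float (12 * 9.9 = 118.8)

float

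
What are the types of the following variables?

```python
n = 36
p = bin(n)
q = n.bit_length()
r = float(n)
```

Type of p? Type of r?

bin() returns str; float() returns float

str, float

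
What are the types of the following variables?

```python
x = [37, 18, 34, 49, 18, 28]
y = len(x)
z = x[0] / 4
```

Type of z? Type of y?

int / int returns float; len() returns int

float, int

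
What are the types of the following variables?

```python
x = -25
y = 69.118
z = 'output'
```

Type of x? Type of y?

x is int; y is float

int, float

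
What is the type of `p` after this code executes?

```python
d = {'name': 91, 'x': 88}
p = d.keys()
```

.keys() returns a dict_keys view object

dict_keys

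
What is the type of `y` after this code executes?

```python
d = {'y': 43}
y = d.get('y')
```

dict.get() returns the value (int) when key is found

int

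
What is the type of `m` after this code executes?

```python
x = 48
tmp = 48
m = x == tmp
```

Equality comparison returns bool

bool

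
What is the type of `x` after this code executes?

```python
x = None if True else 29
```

Ternary: condition is True, if branch (None) taken → NoneType

NoneType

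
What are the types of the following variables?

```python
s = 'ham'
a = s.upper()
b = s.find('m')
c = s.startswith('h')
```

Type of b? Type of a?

str.find() returns int; str.upper() returns str

int, str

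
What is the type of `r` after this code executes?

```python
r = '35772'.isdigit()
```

str.isdigit() returns bool

bool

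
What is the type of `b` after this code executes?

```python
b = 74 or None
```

'or' returns first truthy value (74, int)

int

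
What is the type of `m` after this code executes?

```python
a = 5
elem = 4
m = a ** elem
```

int ** positive int returns int (5 ** 4 = 625)

int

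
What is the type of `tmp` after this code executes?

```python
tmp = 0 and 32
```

'and' returns the first falsy value (0, which is int)

int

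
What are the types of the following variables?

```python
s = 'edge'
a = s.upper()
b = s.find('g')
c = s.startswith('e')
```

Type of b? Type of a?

str.find() returns int; str.upper() returns str

int, str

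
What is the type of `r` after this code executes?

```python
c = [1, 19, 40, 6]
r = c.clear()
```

list.clear() returns None

NoneType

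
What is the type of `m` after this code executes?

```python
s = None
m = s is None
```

'is' comparison returns bool

bool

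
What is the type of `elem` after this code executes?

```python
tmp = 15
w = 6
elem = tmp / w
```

int / int always returns float in Python 3 (15 / 6 = 2.5)

float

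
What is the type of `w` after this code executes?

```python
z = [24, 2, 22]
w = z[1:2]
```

Slicing a list always returns a list

list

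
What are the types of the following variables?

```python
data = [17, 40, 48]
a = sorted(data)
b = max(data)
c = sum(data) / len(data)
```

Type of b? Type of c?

max of ints returns int; int / int returns float

int, float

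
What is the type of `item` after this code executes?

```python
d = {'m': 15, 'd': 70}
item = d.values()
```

.values() returns a dict_values view object

dict_values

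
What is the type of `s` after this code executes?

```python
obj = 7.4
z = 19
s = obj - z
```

float - int returns float (7.4 - 19 = -11.6)

float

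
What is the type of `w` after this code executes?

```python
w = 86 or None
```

'or' returns first truthy value (86, int)

int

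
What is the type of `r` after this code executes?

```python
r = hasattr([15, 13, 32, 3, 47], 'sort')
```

hasattr() returns bool

bool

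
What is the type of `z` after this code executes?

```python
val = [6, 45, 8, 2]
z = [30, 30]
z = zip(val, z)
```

zip() returns a zip iterator object

zip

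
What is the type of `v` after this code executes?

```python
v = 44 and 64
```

'and' returns the last value when all truthy (64, which is int)

int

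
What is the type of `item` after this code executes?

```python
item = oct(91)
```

oct() returns str representation

str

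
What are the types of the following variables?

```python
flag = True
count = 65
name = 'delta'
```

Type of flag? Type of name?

flag is bool; name is str

bool, str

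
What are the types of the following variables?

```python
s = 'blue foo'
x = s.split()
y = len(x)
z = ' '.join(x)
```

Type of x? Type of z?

str.split() returns list; str.join() returns str

list, str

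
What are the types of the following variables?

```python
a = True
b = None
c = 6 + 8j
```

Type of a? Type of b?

a is bool; b is NoneType

bool, NoneType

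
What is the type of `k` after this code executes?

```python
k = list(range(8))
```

list(range(...)) returns list

list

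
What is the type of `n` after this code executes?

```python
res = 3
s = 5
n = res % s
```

int % int returns int (3 % 5 = 3)

int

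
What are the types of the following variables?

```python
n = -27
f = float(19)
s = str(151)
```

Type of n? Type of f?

n is int; f is float

int, float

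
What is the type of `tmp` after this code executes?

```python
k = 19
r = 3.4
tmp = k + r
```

int + float returns float (19 + 3.4 = 22.4)

float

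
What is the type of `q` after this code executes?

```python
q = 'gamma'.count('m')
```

str.count() returns int

int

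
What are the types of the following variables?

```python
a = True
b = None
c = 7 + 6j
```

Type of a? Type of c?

a is bool; c is complex

bool, complex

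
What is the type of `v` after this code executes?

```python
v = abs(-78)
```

abs() of int returns int

int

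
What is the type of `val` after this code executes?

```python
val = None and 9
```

'and' returns first falsy value (None)

NoneType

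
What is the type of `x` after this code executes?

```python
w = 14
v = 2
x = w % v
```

int % int returns int (14 % 2 = 0)

int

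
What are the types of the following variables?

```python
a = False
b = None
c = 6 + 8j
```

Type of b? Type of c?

b is NoneType; c is complex

NoneType, complex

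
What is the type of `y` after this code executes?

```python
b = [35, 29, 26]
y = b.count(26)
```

list.count() returns int

int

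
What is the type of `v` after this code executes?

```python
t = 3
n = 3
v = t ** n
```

int ** positive int returns int (3 ** 3 = 27)

int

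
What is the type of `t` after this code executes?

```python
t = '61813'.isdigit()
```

str.isdigit() returns bool

bool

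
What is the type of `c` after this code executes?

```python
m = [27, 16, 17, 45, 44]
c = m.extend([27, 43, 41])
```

list.extend() returns None

NoneType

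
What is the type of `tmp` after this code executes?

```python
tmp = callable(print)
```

callable() returns bool

bool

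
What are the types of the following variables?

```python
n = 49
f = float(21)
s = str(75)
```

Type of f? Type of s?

f is float; s is str

float, str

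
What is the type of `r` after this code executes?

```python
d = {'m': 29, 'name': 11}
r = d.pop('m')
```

dict.pop() returns the value (int)

int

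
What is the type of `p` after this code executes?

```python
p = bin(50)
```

bin() returns str representation

str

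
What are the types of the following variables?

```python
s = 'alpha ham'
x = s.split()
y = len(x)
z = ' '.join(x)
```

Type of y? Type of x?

len() returns int; str.split() returns list

int, list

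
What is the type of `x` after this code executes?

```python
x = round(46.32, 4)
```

round() with ndigits arg returns float

float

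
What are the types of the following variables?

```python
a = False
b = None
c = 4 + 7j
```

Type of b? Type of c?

b is NoneType; c is complex

NoneType, complex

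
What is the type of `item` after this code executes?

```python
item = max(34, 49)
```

max() of ints returns int

int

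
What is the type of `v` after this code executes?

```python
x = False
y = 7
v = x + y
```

bool + int returns int (False is 0, so 0 + 7 = 7)

int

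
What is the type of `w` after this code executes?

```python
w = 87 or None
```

'or' returns first truthy value (87, int)

int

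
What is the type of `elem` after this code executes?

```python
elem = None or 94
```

'or' with None returns the other value (94, int)

int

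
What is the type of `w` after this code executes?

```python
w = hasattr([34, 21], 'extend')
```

hasattr() returns bool

bool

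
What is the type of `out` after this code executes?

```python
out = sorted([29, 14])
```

sorted() always returns list

list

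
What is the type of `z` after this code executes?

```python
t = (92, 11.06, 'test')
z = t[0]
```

Index 0 of tuple is 92 which is int

int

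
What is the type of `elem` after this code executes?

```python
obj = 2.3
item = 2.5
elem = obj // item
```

float // float returns float (floor division preserves float type)

float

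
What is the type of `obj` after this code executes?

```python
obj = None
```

None has type NoneType

NoneType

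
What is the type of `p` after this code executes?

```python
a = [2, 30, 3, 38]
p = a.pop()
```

list.pop() returns the popped element (int here)

int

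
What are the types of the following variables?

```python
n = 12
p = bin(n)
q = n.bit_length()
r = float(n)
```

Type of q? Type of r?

int.bit_length() returns int; float() returns float

int, float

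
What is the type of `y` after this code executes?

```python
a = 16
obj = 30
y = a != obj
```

Comparison operators return bool

bool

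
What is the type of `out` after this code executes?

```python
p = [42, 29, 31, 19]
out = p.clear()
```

list.clear() returns None

NoneType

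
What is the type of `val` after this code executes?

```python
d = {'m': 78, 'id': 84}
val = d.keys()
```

.keys() returns a dict_keys view object

dict_keys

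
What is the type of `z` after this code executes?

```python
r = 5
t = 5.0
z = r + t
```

int + float returns float (5 + 5.0 = 10.0)

float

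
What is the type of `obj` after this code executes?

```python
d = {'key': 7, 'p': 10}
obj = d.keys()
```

.keys() returns a dict_keys view object

dict_keys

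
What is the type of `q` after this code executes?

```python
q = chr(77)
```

chr() returns str (single character)

str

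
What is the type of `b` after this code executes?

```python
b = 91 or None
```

'or' returns first truthy value (91, int)

int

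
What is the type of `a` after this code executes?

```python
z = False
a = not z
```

'not' always returns bool

bool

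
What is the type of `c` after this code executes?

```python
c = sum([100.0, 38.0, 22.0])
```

sum() of floats returns float

float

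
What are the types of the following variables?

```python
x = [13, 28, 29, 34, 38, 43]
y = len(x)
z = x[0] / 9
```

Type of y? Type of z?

len() returns int; int / int returns float

int, float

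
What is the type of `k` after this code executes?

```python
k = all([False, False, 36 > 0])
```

all() returns bool

bool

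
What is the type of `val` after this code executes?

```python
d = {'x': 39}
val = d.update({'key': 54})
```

dict.update() returns None

NoneType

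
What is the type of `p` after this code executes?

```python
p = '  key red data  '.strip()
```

str.strip() returns str

str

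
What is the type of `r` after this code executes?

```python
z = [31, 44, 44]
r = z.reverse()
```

list.reverse() returns None

NoneType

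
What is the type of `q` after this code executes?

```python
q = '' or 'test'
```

'or' returns first truthy value ('test', which is str)

str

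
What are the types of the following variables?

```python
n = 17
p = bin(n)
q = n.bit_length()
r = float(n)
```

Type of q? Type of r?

int.bit_length() returns int; float() returns float

int, float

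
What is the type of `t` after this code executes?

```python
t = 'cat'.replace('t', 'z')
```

str.replace() returns str

str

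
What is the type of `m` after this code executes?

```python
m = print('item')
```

print() returns None

NoneType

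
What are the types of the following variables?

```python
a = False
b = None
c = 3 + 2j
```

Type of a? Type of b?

a is bool; b is NoneType

bool, NoneType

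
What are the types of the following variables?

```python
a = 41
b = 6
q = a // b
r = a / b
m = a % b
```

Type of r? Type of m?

int / int returns float; int % int returns int

float, int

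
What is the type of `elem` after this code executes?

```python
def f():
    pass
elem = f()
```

A function with no return statement returns None

NoneType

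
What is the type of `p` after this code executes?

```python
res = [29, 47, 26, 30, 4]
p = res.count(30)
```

list.count() returns int

int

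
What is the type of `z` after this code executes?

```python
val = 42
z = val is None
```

'is' comparison returns bool

bool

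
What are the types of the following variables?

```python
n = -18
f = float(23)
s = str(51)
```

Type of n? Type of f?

n is int; f is float

int, float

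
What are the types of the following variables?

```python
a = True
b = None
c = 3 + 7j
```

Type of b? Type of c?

b is NoneType; c is complex

NoneType, complex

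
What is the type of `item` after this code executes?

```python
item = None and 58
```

'and' returns first falsy value (None)

NoneType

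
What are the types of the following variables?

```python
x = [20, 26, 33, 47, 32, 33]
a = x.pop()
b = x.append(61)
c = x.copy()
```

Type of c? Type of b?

list.copy() returns list; list.append() returns None

list, NoneType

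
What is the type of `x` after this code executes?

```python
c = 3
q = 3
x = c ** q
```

int ** positive int returns int (3 ** 3 = 27)

int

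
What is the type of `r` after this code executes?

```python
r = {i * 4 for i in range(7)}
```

A set comprehension {expr for x in iterable} produces a set

set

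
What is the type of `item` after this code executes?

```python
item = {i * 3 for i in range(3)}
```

A set comprehension {expr for x in iterable} produces a set

set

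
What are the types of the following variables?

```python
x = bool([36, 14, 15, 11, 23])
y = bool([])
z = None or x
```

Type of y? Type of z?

bool() returns bool; None or <bool> returns the bool

bool, bool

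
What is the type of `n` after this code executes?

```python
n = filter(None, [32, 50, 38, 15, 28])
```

filter() returns a filter iterator object

filter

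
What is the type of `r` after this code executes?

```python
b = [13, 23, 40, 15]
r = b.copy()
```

list.copy() returns list

list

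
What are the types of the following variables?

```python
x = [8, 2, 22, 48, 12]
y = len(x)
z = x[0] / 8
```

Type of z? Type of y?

int / int returns float; len() returns int

float, int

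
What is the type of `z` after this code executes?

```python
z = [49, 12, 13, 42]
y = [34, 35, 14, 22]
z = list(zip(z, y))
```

list(zip(...)) returns a list of tuples

list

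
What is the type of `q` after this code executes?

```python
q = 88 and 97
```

'and' returns the last value when all truthy (97, which is int)

int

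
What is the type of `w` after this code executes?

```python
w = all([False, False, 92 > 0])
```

all() returns bool

bool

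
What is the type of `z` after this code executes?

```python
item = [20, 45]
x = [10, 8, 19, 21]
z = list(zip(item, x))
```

list(zip(...)) returns a list of tuples

list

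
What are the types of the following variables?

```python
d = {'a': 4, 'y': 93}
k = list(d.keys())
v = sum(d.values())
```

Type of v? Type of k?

sum of int values returns int; list(...) returns list

int, list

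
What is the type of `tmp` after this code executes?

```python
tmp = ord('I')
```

ord() returns int (Unicode code point)

int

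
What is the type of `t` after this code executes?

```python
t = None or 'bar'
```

'or' with None returns the other value ('bar', str)

str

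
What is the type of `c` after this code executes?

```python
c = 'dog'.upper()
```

str.upper() returns str

str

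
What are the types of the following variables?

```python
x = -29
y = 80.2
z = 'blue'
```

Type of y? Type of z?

y is float; z is str

float, str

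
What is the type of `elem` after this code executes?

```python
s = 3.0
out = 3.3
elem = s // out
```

float // float returns float (floor division preserves float type)

float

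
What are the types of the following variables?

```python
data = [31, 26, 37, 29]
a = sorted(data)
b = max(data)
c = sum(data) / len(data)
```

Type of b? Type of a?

max of ints returns int; sorted() returns list

int, list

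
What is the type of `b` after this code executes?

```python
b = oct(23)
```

oct() returns str representation

str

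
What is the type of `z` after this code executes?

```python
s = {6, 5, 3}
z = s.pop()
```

Popping from a set of ints returns int

int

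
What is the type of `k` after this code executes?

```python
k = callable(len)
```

callable() returns bool

bool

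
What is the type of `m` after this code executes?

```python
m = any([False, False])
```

any() returns bool

bool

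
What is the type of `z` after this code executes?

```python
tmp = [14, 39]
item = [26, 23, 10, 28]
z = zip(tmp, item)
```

zip() returns a zip iterator object

zip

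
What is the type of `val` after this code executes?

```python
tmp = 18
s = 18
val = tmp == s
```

Equality comparison returns bool

bool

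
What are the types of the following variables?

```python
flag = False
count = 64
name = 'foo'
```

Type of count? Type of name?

count is int; name is str

int, str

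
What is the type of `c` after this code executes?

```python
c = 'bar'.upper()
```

str.upper() returns str

str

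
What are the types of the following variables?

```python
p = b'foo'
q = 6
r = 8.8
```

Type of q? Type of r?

q is int; r is float

int, float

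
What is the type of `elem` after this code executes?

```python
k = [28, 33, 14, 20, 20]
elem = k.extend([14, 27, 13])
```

list.extend() returns None

NoneType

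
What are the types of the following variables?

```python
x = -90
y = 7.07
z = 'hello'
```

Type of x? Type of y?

x is int; y is float

int, float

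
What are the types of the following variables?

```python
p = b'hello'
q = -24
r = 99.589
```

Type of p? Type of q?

p is bytes; q is int

bytes, int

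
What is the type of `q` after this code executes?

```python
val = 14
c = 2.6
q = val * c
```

int * float returns float (14 * 2.6 = 36.4)

float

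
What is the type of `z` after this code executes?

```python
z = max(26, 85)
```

max() of ints returns int

int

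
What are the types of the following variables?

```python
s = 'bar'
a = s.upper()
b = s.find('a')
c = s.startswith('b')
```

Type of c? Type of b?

str.startswith() returns bool; str.find() returns int

bool, int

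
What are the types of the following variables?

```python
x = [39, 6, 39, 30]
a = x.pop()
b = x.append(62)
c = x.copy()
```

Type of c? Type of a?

list.copy() returns list; list.pop() returns the element (int)

list, int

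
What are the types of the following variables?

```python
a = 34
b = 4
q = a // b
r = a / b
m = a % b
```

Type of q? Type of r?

int // int returns int; int / int returns float

int, float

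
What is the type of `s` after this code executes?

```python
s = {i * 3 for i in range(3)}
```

A set comprehension {expr for x in iterable} produces a set

set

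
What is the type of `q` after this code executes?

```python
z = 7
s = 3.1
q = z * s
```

int * float returns float (7 * 3.1 = 21.7)

float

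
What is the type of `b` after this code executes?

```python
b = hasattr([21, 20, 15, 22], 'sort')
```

hasattr() returns bool

bool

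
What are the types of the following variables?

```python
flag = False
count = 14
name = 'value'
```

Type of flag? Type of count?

flag is bool; count is int

bool, int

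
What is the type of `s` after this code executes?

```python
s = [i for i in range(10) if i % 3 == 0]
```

A list comprehension [...] produces a list

list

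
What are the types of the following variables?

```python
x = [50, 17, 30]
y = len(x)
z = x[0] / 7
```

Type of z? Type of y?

int / int returns float; len() returns int

float, int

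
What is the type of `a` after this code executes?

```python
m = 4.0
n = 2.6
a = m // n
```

float // float returns float (floor division preserves float type)

float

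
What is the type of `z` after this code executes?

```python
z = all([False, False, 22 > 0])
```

all() returns bool

bool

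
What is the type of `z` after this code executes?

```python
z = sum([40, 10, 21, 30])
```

sum() of ints returns int

int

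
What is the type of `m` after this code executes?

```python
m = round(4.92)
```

round() with no ndigits arg returns int

int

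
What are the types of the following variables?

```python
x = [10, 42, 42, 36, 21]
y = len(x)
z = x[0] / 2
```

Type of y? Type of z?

len() returns int; int / int returns float

int, float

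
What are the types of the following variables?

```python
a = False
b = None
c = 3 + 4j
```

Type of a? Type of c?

a is bool; c is complex

bool, complex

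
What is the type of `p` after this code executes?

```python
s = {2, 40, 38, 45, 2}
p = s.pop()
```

Popping from a set of ints returns int

int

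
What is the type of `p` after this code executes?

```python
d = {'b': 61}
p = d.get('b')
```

dict.get() returns the value (int) when key is found

int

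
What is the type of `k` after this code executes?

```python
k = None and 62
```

'and' returns first falsy value (None)

NoneType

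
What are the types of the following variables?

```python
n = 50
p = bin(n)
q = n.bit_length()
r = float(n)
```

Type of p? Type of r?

bin() returns str; float() returns float

str, float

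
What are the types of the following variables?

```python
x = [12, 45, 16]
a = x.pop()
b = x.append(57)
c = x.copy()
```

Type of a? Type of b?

list.pop() returns the element (int); list.append() returns None

int, NoneType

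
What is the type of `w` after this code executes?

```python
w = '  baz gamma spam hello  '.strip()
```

str.strip() returns str

str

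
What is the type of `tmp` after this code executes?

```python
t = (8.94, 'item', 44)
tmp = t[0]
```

Index 0 of tuple is 8.94 which is float

float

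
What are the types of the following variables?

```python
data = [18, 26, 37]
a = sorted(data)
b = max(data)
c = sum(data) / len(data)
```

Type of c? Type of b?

int / int returns float; max of ints returns int

float, int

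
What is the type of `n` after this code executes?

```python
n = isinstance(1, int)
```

isinstance() returns bool

bool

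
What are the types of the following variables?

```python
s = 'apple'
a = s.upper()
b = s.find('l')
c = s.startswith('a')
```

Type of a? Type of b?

str.upper() returns str; str.find() returns int

str, int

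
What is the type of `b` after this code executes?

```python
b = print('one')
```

print() returns None

NoneType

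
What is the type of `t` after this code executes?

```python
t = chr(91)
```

chr() returns str (single character)

str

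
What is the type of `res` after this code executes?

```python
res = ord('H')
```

ord() returns int (Unicode code point)

int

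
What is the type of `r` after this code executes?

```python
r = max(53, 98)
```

max() of ints returns int

int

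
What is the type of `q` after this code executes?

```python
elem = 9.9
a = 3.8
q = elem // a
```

float // float returns float (floor division preserves float type)

float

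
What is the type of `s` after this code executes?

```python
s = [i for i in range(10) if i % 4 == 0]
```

A list comprehension [...] produces a list

list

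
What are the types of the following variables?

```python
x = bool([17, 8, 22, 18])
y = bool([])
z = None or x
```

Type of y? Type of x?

bool() returns bool; bool() returns bool

bool, bool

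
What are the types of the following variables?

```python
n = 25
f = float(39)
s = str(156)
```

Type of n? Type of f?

n is int; f is float

int, float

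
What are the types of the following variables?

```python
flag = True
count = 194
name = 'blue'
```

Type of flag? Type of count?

flag is bool; count is int

bool, int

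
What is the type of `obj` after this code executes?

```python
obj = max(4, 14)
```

max() of ints returns int

int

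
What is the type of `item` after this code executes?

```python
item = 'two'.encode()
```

str.encode() returns bytes

bytes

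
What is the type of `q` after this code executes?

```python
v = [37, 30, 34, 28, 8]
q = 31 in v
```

'in' operator returns bool

bool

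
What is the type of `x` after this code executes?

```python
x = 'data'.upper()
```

str.upper() returns str

str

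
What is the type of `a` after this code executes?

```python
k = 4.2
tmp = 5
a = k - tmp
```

float - int returns float (4.2 - 5 = -0.8)

float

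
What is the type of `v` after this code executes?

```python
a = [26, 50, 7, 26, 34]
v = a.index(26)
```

list.index() returns int

int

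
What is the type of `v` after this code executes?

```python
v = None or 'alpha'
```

'or' with None returns the other value ('alpha', str)

str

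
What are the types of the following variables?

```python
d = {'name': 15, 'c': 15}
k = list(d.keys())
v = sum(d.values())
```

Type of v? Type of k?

sum of int values returns int; list(...) returns list

int, list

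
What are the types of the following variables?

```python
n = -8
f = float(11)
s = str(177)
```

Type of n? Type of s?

n is int; s is str

int, str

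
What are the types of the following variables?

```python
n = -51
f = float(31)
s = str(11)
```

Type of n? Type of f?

n is int; f is float

int, float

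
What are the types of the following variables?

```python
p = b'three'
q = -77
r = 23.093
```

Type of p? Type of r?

p is bytes; r is float

bytes, float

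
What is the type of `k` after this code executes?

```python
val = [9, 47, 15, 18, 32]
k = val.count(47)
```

list.count() returns int

int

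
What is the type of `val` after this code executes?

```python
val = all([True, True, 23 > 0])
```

all() returns bool

bool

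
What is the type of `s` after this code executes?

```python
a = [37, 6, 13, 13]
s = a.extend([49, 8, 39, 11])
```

list.extend() returns None

NoneType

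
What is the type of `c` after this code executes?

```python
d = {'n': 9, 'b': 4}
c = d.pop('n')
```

dict.pop() returns the value (int)

int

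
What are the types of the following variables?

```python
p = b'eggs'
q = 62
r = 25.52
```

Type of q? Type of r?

q is int; r is float

int, float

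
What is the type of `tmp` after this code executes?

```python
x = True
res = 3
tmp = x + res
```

bool + int returns int (True is 1, so 1 + 3 = 4)

int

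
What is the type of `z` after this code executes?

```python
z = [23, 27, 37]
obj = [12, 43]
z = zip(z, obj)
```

zip() returns a zip iterator object

zip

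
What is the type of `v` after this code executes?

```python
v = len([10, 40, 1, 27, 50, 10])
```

len() always returns int

int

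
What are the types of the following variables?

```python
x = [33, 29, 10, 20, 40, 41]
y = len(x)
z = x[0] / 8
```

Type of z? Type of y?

int / int returns float; len() returns int

float, int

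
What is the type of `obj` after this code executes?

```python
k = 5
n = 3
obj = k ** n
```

int ** positive int returns int (5 ** 3 = 125)

int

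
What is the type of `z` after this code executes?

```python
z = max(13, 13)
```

max() of ints returns int

int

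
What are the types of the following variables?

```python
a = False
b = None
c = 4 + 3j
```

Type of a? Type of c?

a is bool; c is complex

bool, complex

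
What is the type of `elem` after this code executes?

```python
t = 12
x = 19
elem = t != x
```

Comparison operators return bool

bool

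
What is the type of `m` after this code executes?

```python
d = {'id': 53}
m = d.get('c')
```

dict.get() returns None when key 'c' is not found and no default given

NoneType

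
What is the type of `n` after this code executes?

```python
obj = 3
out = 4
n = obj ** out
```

int ** positive int returns int (3 ** 4 = 81)

int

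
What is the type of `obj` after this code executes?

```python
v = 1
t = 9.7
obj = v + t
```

int + float returns float (1 + 9.7 = 10.7)

float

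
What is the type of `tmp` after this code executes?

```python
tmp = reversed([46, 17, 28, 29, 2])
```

reversed() on a list returns a list_reverseiterator

list_reverseiterator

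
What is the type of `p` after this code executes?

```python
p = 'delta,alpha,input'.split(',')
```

str.split() returns list

list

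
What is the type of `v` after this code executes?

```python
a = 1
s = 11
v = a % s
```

int % int returns int (1 % 11 = 1)

int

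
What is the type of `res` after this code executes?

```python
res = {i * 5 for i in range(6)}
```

A set comprehension {expr for x in iterable} produces a set

set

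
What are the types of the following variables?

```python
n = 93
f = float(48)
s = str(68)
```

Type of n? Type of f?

n is int; f is float

int, float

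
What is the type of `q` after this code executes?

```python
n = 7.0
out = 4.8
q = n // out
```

float // float returns float (floor division preserves float type)

float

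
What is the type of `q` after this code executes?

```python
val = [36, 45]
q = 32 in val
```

'in' operator returns bool

bool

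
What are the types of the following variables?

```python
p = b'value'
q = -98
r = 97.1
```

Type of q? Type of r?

q is int; r is float

int, float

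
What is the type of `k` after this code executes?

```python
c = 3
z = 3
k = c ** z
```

int ** positive int returns int (3 ** 3 = 27)

int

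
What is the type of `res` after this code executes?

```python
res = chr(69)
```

chr() returns str (single character)

str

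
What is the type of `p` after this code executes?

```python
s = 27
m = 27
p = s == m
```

Equality comparison returns bool

bool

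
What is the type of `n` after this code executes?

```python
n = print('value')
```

print() returns None

NoneType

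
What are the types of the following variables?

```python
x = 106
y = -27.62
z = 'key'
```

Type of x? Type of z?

x is int; z is str

int, str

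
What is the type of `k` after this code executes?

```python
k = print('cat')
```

print() returns None

NoneType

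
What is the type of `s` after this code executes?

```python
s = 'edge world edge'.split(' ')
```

str.split() returns list

list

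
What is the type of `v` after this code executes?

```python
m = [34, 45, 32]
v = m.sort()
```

list.sort() returns None (sorts in place)

NoneType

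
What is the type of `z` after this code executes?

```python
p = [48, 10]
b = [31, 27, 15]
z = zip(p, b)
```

zip() returns a zip iterator object

zip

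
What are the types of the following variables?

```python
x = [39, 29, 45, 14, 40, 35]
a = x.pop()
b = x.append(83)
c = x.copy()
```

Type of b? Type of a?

list.append() returns None; list.pop() returns the element (int)

NoneType, int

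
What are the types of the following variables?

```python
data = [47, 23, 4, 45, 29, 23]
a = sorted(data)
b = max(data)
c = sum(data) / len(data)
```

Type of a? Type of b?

sorted() returns list; max of ints returns int

list, int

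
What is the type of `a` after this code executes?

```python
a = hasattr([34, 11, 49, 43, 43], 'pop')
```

hasattr() returns bool

bool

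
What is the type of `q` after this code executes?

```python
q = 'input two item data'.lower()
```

str.lower() returns str

str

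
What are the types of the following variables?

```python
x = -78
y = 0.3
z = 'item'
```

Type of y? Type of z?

y is float; z is str

float, str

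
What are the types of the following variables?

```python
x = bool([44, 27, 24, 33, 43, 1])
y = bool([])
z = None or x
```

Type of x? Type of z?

bool() returns bool; None or <bool> returns the bool

bool, bool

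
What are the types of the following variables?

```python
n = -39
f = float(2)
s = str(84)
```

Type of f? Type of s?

f is float; s is str

float, str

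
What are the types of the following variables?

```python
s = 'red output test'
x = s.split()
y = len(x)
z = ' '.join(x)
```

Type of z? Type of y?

str.join() returns str; len() returns int

str, int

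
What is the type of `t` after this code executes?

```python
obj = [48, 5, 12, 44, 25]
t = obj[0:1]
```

Slicing a list always returns a list

list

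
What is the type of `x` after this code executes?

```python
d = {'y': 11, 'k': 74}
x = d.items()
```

dict.items() returns a dict_items view

dict_items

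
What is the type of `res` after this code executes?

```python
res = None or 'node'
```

'or' with None returns the other value ('node', str)

str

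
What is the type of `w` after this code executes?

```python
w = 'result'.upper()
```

str.upper() returns str

str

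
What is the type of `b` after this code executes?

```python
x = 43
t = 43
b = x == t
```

Equality comparison returns bool

bool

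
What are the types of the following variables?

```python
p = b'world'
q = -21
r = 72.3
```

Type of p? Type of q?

p is bytes; q is int

bytes, int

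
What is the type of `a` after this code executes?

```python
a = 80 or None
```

'or' returns first truthy value (80, int)

int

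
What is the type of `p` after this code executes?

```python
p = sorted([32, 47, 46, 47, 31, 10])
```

sorted() always returns list

list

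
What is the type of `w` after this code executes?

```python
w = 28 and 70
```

'and' returns the last value when all truthy (70, which is int)

int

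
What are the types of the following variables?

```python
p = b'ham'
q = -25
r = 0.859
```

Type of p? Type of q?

p is bytes; q is int

bytes, int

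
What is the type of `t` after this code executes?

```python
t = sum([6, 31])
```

sum() of ints returns int

int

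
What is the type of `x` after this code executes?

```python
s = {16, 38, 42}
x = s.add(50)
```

set.add() returns None (mutates in place)

NoneType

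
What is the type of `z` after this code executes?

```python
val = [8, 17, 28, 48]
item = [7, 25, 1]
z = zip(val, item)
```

zip() returns a zip iterator object

zip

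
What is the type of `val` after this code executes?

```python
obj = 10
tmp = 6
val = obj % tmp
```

int % int returns int (10 % 6 = 4)

int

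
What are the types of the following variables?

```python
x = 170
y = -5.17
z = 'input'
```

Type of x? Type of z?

x is int; z is str

int, str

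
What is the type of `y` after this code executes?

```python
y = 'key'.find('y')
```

str.find() returns int (index, or -1)

int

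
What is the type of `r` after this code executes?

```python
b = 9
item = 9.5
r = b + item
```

int + float returns float (9 + 9.5 = 18.5)

float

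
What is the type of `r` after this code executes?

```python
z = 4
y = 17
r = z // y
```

int // int returns int (4 // 17 = 0)

int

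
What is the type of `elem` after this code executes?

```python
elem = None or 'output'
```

'or' with None returns the other value ('output', str)

str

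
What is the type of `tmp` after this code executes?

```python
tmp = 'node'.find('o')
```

str.find() returns int (index, or -1)

int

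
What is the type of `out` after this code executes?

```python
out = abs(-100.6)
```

abs() of float returns float

float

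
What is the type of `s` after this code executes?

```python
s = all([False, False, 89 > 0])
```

all() returns bool

bool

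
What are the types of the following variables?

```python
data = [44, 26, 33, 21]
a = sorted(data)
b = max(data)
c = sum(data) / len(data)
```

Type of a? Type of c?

sorted() returns list; int / int returns float

list, float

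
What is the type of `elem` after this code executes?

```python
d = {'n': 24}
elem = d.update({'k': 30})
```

dict.update() returns None

NoneType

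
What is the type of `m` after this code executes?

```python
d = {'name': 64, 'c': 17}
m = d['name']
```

Accessing dict[str, int] with key 'name' returns int value 64

int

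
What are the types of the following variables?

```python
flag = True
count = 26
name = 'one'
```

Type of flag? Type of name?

flag is bool; name is str

bool, str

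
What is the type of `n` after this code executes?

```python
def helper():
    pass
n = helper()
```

A function with no return statement returns None

NoneType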